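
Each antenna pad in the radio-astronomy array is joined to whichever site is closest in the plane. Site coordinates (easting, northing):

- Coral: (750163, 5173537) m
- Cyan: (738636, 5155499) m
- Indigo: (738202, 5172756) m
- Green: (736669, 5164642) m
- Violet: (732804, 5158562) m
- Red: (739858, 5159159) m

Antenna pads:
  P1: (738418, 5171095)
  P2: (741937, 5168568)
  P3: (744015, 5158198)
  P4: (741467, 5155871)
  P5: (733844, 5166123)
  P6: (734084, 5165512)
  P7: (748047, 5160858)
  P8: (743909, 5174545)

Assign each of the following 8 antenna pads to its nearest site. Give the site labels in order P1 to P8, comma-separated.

P1 → Indigo (d²=2805577.00)
P2 → Indigo (d²=31489569.00)
P3 → Red (d²=18204170.00)
P4 → Cyan (d²=8152945.00)
P5 → Green (d²=10173986.00)
P6 → Green (d²=7439125.00)
P7 → Red (d²=69946322.00)
P8 → Indigo (d²=35770370.00)

Indigo, Indigo, Red, Cyan, Green, Green, Red, Indigo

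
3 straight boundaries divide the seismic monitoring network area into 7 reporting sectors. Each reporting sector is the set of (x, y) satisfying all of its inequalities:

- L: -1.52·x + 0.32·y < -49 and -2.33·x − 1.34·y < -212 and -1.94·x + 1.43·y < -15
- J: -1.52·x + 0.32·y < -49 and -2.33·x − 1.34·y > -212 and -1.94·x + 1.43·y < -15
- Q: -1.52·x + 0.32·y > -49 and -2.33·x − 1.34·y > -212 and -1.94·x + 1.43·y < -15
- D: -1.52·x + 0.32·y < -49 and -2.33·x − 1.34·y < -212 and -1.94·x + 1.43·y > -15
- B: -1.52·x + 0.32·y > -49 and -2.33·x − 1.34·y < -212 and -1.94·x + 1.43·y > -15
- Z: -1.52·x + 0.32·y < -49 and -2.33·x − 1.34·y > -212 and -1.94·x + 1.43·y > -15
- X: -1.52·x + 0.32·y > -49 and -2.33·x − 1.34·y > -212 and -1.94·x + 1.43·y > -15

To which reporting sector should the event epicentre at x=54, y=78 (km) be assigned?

D

-1.52·54 + 0.32·78 = -57.120, which is < -49
-2.33·54 − 1.34·78 = -230.340, which is < -212
-1.94·54 + 1.43·78 = 6.780, which is > -15
This sign pattern matches D.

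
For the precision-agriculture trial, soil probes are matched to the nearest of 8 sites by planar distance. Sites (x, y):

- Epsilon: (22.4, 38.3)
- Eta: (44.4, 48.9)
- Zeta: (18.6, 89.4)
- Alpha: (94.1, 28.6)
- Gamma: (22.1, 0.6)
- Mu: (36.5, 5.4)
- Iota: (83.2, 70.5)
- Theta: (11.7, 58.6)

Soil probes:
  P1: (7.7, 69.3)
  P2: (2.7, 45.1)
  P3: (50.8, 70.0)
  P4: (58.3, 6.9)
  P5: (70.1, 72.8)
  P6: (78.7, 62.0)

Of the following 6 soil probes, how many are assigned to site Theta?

2

P1 → Theta
P2 → Theta
P3 → Eta
P4 → Mu
P5 → Iota
P6 → Iota
2 of the 6 go to Theta.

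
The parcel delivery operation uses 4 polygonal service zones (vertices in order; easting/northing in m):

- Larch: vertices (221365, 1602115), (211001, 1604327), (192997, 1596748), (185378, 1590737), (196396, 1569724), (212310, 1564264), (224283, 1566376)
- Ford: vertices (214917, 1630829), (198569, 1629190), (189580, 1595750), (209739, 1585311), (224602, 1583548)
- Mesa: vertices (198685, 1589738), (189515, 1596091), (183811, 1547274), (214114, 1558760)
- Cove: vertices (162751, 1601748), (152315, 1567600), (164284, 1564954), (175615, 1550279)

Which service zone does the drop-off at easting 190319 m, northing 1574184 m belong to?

Cast a ray rightward from (190319, 1574184). For each polygon, the edges (by vertex number in listed order) whose endpoints lie on opposite sides of northing = 1574184, where each meets that height, and whether that is right or left of the point:
Larch: 4–5 at easting≈194057.4 (right), 7–1 at easting≈223645.5 (right) → 2 crossings.
Ford: no edge straddles that height → 0 crossings.
Mesa: 2–3 at easting≈186955.3 (left), 4–1 at easting≈206431.9 (right) → 1 crossing.
Cove: 1–2 at easting≈154327.1 (left), 4–1 at easting≈169640.3 (left) → 0 crossings.
Only Mesa has an odd count, so the point is inside Mesa.

Mesa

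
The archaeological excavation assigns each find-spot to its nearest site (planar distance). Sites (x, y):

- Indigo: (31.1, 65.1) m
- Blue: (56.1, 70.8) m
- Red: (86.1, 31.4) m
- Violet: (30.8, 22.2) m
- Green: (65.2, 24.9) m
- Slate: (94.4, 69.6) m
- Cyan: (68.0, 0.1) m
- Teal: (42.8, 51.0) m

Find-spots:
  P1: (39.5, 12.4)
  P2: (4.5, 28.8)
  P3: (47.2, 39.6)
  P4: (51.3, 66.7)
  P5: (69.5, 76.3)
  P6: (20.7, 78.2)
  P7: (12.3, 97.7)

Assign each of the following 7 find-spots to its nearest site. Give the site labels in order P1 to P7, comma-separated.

Violet, Violet, Teal, Blue, Blue, Indigo, Indigo

P1 → Violet (d²=171.73)
P2 → Violet (d²=735.25)
P3 → Teal (d²=149.32)
P4 → Blue (d²=39.85)
P5 → Blue (d²=209.81)
P6 → Indigo (d²=279.77)
P7 → Indigo (d²=1416.20)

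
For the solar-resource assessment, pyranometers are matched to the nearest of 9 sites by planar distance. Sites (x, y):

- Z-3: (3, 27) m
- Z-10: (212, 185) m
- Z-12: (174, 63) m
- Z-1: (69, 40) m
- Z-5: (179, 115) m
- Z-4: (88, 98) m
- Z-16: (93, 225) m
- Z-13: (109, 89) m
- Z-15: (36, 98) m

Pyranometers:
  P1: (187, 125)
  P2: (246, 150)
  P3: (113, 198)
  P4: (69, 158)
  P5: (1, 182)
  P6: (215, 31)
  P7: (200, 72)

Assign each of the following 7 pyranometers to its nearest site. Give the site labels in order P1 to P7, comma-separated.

P1 → Z-5 (d²=164.00)
P2 → Z-10 (d²=2381.00)
P3 → Z-16 (d²=1129.00)
P4 → Z-4 (d²=3961.00)
P5 → Z-15 (d²=8281.00)
P6 → Z-12 (d²=2705.00)
P7 → Z-12 (d²=757.00)

Z-5, Z-10, Z-16, Z-4, Z-15, Z-12, Z-12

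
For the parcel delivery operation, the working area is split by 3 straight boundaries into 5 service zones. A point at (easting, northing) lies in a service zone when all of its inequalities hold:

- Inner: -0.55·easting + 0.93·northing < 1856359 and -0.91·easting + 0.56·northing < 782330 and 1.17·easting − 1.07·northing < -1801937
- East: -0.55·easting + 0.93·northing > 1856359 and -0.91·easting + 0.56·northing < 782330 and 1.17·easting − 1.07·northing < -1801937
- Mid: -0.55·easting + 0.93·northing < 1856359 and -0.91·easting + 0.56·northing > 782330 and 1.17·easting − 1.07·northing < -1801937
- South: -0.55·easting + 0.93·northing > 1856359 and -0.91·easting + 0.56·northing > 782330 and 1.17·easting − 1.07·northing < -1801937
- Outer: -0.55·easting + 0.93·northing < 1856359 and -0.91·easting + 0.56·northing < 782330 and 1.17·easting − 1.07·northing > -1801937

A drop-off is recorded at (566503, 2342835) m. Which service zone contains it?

-0.55·566503 + 0.93·2342835 = 1867259.900, which is > 1856359
-0.91·566503 + 0.56·2342835 = 796469.870, which is > 782330
1.17·566503 − 1.07·2342835 = -1844024.940, which is < -1801937
This sign pattern matches South.

South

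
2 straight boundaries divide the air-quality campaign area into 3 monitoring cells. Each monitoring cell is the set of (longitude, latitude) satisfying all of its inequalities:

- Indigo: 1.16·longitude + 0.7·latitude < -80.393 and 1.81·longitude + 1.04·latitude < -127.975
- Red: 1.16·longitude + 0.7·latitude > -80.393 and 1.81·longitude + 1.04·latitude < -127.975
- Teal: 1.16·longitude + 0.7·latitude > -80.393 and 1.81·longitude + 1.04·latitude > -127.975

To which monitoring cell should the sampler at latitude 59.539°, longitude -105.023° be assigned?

1.16·-105.023 + 0.7·59.539 = -80.149, which is > -80.393
1.81·-105.023 + 1.04·59.539 = -128.171, which is < -127.975
This sign pattern matches Red.

Red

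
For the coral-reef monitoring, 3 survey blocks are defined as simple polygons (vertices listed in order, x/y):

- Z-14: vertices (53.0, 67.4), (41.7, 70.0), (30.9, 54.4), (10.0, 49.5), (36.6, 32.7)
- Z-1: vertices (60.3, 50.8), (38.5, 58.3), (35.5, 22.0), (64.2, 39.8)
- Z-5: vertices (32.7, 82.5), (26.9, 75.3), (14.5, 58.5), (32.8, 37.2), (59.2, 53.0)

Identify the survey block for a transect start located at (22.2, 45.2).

Z-14

Cast a ray rightward from (22.2, 45.2). For each polygon, the edges (by vertex number in listed order) whose endpoints lie on opposite sides of y = 45.2, where each meets that height, and whether that is right or left of the point:
Z-14: 4–5 at x≈16.81 (left), 5–1 at x≈42.51 (right) → 1 crossing.
Z-1: 2–3 at x≈37.42 (right), 4–1 at x≈62.29 (right) → 2 crossings.
Z-5: 3–4 at x≈25.93 (right), 4–5 at x≈46.17 (right) → 2 crossings.
Only Z-14 has an odd count, so the point is inside Z-14.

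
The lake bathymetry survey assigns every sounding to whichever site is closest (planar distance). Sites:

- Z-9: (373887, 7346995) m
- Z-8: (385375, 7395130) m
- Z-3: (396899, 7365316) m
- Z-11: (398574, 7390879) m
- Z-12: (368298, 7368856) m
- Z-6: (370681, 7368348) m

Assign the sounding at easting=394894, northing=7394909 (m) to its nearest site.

Squared distances to each site:
Z-9: 2737045445.000; Z-8: 90660202.000; Z-3: 879765674.000; Z-11: 29783300.000; Z-12: 1386106025.000; Z-6: 1291756090.000.
Minimum at Z-11.

Z-11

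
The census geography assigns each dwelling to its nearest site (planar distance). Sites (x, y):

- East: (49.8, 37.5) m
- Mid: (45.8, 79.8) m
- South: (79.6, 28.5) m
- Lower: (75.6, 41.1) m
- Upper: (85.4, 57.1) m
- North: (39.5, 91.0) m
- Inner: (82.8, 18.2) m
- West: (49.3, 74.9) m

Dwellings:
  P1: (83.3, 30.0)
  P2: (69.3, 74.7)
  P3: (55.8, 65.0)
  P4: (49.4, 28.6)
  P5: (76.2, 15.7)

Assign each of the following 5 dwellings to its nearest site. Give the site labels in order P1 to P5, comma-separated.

South, West, West, East, Inner

P1 → South (d²=15.94)
P2 → West (d²=400.04)
P3 → West (d²=140.26)
P4 → East (d²=79.37)
P5 → Inner (d²=49.81)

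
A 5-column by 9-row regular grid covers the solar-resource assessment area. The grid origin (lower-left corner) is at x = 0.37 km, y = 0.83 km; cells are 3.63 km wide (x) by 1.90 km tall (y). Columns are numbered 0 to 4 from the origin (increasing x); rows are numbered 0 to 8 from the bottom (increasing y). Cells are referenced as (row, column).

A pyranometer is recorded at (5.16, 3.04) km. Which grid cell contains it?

Column index: ⌊(5.16 − 0.37) / 3.63⌋ = ⌊1.320⌋ = 1
Row offset from origin: ⌊(3.04 − 0.83) / 1.90⌋ = ⌊1.163⌋ = 1 → row 1

(1, 1)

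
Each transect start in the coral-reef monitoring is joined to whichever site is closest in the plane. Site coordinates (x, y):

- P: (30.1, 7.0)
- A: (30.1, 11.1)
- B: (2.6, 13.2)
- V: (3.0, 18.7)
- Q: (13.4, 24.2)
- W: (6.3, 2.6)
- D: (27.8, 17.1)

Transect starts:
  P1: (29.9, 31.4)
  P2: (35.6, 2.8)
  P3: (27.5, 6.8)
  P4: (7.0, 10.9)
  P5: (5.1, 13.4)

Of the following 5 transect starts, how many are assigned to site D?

1

P1 → D
P2 → P
P3 → P
P4 → B
P5 → B
1 of the 5 goes to D.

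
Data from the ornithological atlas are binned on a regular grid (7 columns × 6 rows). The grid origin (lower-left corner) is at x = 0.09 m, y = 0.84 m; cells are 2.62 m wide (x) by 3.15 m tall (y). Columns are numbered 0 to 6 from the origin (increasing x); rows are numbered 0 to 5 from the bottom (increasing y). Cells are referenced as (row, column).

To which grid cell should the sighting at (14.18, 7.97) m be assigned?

(2, 5)

Column index: ⌊(14.18 − 0.09) / 2.62⌋ = ⌊5.378⌋ = 5
Row offset from origin: ⌊(7.97 − 0.84) / 3.15⌋ = ⌊2.263⌋ = 2 → row 2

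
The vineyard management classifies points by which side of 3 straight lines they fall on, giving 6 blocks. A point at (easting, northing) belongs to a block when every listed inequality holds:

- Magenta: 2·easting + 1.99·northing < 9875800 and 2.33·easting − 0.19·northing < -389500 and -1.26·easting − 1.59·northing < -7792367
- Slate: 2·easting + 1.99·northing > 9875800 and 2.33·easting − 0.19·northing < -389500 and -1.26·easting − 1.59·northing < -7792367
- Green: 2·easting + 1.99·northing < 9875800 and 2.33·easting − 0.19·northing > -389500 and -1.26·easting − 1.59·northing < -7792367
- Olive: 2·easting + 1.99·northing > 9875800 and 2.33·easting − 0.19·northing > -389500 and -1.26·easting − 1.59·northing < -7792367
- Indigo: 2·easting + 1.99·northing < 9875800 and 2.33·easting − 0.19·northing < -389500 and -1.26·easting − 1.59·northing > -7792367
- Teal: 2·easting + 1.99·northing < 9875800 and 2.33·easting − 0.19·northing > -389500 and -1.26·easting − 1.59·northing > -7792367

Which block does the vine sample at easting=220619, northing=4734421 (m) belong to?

Green

2·220619 + 1.99·4734421 = 9862735.790, which is < 9875800
2.33·220619 − 0.19·4734421 = -385497.720, which is > -389500
-1.26·220619 − 1.59·4734421 = -7805709.330, which is < -7792367
This sign pattern matches Green.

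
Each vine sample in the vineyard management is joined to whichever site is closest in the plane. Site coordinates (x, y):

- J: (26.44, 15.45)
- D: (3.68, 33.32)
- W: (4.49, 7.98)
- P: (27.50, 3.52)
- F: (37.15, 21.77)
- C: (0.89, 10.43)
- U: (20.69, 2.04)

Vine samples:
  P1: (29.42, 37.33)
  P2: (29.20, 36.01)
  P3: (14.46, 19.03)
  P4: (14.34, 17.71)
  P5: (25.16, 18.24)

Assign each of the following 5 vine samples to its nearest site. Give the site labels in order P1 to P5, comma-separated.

F, F, J, J, J

P1 → F (d²=301.87)
P2 → F (d²=265.98)
P3 → J (d²=156.34)
P4 → J (d²=151.52)
P5 → J (d²=9.42)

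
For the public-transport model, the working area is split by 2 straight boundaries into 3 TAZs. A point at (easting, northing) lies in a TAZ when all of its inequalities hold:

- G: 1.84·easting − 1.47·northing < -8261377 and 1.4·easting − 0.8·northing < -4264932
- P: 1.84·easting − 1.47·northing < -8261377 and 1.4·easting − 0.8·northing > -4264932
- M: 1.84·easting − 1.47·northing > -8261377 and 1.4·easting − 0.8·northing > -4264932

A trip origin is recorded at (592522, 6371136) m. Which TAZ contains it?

G

1.84·592522 − 1.47·6371136 = -8275329.440, which is < -8261377
1.4·592522 − 0.8·6371136 = -4267378.000, which is < -4264932
This sign pattern matches G.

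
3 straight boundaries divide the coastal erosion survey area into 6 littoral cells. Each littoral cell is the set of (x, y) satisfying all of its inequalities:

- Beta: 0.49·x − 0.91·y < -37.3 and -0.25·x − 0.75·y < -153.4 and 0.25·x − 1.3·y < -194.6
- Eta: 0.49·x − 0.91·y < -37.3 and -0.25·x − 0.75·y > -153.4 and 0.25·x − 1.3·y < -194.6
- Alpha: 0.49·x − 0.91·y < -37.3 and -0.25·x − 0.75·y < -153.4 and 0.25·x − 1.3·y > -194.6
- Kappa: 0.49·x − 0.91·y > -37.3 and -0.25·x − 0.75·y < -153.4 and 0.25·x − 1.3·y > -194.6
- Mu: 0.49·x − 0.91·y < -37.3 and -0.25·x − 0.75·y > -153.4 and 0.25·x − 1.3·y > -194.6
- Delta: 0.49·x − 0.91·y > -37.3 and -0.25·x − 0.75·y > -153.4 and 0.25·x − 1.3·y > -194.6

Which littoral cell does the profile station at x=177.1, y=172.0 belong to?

Alpha

0.49·177.1 − 0.91·172.0 = -69.741, which is < -37.3
-0.25·177.1 − 0.75·172.0 = -173.275, which is < -153.4
0.25·177.1 − 1.3·172.0 = -179.325, which is > -194.6
This sign pattern matches Alpha.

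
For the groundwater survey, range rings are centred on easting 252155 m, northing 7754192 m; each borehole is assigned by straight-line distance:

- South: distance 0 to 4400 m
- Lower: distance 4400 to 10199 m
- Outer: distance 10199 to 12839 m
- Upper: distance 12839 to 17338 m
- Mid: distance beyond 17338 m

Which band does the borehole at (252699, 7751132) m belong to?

South

Distance = √((252699−252155)² + (7751132−7754192)²) = √(295936.000 + 9363600.000) = 3107.979 m.
0 ≤ 3107.979 < 4400 → South.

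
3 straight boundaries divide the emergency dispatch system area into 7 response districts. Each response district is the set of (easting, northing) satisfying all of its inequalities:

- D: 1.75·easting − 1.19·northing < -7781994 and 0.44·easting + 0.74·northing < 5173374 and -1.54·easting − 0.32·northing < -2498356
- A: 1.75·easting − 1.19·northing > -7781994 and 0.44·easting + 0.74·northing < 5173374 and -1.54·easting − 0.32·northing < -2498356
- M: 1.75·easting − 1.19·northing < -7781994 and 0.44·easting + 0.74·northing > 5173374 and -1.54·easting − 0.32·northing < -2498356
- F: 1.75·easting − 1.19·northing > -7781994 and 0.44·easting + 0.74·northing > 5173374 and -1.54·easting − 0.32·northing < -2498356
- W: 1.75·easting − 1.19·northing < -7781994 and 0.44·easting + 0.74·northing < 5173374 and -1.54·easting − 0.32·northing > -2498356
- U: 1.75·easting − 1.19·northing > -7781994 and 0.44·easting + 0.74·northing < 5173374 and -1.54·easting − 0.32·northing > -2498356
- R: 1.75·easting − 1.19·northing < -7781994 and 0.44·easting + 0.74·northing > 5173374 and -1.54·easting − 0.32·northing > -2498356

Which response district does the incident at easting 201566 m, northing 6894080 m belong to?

1.75·201566 − 1.19·6894080 = -7851214.700, which is < -7781994
0.44·201566 + 0.74·6894080 = 5190308.240, which is > 5173374
-1.54·201566 − 0.32·6894080 = -2516517.240, which is < -2498356
This sign pattern matches M.

M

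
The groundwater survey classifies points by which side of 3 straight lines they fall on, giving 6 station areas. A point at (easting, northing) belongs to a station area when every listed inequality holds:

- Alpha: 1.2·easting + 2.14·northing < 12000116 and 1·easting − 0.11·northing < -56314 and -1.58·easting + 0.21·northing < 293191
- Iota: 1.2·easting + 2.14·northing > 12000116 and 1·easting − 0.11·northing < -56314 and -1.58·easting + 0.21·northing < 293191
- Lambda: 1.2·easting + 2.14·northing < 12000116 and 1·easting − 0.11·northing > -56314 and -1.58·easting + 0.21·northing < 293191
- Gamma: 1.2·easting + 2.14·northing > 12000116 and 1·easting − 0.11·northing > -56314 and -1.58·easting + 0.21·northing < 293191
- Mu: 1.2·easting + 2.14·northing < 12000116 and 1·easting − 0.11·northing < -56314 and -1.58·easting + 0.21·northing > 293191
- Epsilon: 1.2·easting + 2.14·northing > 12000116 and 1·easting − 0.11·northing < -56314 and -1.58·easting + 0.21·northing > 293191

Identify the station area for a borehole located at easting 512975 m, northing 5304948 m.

Mu

1.2·512975 + 2.14·5304948 = 11968158.720, which is < 12000116
1·512975 − 0.11·5304948 = -70569.280, which is < -56314
-1.58·512975 + 0.21·5304948 = 303538.580, which is > 293191
This sign pattern matches Mu.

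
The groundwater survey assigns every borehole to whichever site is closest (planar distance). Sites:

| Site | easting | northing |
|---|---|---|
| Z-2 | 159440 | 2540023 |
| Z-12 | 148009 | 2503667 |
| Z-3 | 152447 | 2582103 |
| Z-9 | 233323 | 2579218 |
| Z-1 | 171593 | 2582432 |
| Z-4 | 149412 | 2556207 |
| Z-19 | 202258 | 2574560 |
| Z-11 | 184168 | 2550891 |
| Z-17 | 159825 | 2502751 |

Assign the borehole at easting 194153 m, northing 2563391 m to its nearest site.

Squared distances to each site:
Z-2: 1751055793.000; Z-12: 5696224912.000; Z-3: 2089529380.000; Z-9: 1784782829.000; Z-1: 871513281.000; Z-4: 2053366937.000; Z-19: 190437586.000; Z-11: 255950225.000; Z-17: 4855621184.000.
Minimum at Z-19.

Z-19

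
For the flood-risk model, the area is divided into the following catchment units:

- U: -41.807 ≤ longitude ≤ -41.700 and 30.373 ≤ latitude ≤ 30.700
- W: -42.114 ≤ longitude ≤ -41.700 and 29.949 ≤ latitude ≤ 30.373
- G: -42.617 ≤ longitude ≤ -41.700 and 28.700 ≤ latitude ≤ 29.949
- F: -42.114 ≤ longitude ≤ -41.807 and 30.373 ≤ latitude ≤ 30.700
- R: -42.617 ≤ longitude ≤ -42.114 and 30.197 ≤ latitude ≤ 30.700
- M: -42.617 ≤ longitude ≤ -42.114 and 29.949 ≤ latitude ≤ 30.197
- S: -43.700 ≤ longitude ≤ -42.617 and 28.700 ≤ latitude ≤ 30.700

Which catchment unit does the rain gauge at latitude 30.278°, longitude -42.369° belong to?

The point has longitude = -42.369 and latitude = 30.278.
Only R satisfies -42.617 ≤ longitude ≤ -42.114 and 30.197 ≤ latitude ≤ 30.700.

R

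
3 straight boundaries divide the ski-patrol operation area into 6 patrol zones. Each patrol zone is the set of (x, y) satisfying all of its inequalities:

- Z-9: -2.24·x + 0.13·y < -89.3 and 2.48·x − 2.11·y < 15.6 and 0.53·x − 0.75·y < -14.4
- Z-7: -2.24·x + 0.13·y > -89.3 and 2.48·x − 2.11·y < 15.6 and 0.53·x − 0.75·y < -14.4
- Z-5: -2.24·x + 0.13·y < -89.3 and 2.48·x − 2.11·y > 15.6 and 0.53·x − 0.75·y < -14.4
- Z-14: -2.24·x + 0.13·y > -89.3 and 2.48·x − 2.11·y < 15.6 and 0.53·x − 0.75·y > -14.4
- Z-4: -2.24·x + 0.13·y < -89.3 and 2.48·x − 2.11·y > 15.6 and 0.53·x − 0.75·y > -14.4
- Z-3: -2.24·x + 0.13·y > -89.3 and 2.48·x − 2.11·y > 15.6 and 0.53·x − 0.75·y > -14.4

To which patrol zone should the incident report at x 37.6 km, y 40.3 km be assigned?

-2.24·37.6 + 0.13·40.3 = -78.985, which is > -89.3
2.48·37.6 − 2.11·40.3 = 8.215, which is < 15.6
0.53·37.6 − 0.75·40.3 = -10.297, which is > -14.4
This sign pattern matches Z-14.

Z-14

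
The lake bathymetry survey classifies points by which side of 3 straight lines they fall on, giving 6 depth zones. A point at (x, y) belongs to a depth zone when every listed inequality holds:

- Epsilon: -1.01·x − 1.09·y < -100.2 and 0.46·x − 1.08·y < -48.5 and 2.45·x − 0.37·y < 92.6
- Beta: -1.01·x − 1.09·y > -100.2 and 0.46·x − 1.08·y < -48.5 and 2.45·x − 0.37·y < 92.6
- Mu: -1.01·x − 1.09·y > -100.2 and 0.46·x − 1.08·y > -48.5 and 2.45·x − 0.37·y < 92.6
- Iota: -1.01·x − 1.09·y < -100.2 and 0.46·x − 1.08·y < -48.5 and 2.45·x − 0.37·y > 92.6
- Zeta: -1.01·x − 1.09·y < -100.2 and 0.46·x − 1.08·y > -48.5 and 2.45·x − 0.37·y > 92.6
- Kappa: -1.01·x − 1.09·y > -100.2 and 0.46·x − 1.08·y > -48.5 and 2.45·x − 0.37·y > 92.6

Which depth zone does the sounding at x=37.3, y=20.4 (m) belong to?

-1.01·37.3 − 1.09·20.4 = -59.909, which is > -100.2
0.46·37.3 − 1.08·20.4 = -4.874, which is > -48.5
2.45·37.3 − 0.37·20.4 = 83.837, which is < 92.6
This sign pattern matches Mu.

Mu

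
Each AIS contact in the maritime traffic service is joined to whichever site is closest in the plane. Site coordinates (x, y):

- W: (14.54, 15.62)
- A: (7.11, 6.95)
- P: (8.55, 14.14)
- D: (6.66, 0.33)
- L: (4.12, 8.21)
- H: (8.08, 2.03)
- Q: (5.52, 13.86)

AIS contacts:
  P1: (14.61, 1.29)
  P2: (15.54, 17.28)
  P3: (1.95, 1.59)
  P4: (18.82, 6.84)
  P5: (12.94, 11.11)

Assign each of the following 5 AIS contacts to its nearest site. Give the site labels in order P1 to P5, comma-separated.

H, W, D, W, W

P1 → H (d²=43.19)
P2 → W (d²=3.76)
P3 → D (d²=23.77)
P4 → W (d²=95.41)
P5 → W (d²=22.90)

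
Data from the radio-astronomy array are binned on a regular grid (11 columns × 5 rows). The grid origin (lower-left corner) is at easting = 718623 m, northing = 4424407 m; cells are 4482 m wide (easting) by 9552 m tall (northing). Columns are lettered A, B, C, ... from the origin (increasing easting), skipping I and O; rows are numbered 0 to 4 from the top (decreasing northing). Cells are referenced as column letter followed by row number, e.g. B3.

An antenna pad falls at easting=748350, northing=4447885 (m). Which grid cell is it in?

G2

Column index: ⌊(748350 − 718623) / 4482⌋ = ⌊6.633⌋ = 6 → column G
Row offset from origin: ⌊(4447885 − 4424407) / 9552⌋ = ⌊2.458⌋ = 2 → row 2 (counted from top)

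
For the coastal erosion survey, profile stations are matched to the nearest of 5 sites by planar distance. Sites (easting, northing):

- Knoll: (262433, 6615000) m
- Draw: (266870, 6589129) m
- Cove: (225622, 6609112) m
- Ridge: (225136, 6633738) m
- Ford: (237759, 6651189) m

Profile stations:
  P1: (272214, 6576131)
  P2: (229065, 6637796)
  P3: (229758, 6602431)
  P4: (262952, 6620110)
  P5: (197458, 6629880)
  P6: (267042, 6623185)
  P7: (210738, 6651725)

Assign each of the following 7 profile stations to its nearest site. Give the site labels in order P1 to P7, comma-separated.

P1 → Draw (d²=197506340.00)
P2 → Ridge (d²=31904405.00)
P3 → Cove (d²=61742257.00)
P4 → Knoll (d²=26381461.00)
P5 → Ridge (d²=780955848.00)
P6 → Knoll (d²=88237106.00)
P7 → Ridge (d²=530834573.00)

Draw, Ridge, Cove, Knoll, Ridge, Knoll, Ridge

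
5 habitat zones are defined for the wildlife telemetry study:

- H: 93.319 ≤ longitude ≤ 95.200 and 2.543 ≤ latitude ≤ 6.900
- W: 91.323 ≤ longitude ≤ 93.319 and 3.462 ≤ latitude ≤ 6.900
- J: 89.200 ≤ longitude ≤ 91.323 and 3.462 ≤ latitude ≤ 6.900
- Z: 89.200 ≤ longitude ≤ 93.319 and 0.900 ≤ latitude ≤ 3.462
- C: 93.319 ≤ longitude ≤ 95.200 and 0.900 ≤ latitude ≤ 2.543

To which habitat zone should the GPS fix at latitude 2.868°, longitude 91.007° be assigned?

Z

The point has longitude = 91.007 and latitude = 2.868.
Only Z satisfies 89.200 ≤ longitude ≤ 93.319 and 0.900 ≤ latitude ≤ 3.462.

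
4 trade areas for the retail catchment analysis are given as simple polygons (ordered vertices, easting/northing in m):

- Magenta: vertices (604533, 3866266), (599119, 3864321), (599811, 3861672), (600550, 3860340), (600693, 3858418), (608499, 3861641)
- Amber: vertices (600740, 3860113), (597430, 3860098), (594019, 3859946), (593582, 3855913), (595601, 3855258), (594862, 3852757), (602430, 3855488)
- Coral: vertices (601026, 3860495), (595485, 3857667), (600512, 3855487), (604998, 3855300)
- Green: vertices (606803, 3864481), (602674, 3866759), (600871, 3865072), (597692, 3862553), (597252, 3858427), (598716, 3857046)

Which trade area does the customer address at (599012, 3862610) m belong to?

Cast a ray rightward from (599012, 3862610). For each polygon, the edges (by vertex number in listed order) whose endpoints lie on opposite sides of northing = 3862610, where each meets that height, and whether that is right or left of the point:
Magenta: 2–3 at easting≈599566.0 (right), 6–1 at easting≈607668.1 (right) → 2 crossings.
Amber: no edge straddles that height → 0 crossings.
Coral: no edge straddles that height → 0 crossings.
Green: 3–4 at easting≈597763.9 (left), 6–1 at easting≈604767.9 (right) → 1 crossing.
Only Green has an odd count, so the point is inside Green.

Green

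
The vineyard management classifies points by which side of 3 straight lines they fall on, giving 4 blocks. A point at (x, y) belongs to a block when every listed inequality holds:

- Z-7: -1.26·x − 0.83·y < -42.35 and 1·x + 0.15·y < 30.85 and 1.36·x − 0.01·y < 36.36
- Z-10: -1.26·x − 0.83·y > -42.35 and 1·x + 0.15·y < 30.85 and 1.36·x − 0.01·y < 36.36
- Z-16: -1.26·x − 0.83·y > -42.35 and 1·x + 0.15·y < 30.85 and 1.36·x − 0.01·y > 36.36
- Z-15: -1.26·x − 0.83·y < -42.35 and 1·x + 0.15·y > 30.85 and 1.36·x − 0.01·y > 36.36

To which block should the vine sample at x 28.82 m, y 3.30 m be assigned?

Z-16

-1.26·28.82 − 0.83·3.30 = -39.052, which is > -42.35
1·28.82 + 0.15·3.30 = 29.315, which is < 30.85
1.36·28.82 − 0.01·3.30 = 39.162, which is > 36.36
This sign pattern matches Z-16.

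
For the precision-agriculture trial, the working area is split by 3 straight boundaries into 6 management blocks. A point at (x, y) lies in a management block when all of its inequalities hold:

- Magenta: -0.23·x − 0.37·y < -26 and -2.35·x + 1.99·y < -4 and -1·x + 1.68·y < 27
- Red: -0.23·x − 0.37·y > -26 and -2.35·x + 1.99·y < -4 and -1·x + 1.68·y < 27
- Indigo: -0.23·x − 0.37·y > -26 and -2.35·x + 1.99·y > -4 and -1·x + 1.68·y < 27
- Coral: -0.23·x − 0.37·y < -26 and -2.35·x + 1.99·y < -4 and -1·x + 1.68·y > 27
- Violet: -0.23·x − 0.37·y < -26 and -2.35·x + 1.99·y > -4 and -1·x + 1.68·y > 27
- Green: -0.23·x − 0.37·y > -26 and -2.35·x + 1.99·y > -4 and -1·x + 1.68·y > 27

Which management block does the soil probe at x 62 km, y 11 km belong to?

Red

-0.23·62 − 0.37·11 = -18.330, which is > -26
-2.35·62 + 1.99·11 = -123.810, which is < -4
-1·62 + 1.68·11 = -43.520, which is < 27
This sign pattern matches Red.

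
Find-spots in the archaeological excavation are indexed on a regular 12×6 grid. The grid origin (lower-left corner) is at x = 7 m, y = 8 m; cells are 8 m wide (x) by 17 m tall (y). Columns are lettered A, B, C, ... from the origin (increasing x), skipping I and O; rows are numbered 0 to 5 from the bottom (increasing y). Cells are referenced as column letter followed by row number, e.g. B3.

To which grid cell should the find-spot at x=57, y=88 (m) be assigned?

G4

Column index: ⌊(57 − 7) / 8⌋ = ⌊6.250⌋ = 6 → column G
Row offset from origin: ⌊(88 − 8) / 17⌋ = ⌊4.706⌋ = 4 → row 4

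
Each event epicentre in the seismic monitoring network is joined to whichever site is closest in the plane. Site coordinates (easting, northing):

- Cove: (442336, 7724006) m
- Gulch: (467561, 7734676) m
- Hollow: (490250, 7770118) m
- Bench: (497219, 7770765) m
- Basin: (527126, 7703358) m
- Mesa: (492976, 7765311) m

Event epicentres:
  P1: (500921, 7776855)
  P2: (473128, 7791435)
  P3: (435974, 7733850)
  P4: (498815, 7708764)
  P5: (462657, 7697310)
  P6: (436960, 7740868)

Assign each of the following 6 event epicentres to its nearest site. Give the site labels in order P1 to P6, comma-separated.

Bench, Hollow, Cove, Basin, Cove, Cove

P1 → Bench (d²=50792904.00)
P2 → Hollow (d²=747577373.00)
P3 → Cove (d²=137379380.00)
P4 → Basin (d²=830737557.00)
P5 → Cove (d²=1125619457.00)
P6 → Cove (d²=313228420.00)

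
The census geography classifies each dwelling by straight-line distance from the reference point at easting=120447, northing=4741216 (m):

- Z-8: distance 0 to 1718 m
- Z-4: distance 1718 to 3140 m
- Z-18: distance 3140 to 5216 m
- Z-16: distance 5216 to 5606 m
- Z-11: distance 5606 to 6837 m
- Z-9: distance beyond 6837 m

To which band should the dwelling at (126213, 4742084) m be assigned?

Distance = √((126213−120447)² + (4742084−4741216)²) = √(33246756.000 + 753424.000) = 5830.967 m.
5606 ≤ 5830.967 < 6837 → Z-11.

Z-11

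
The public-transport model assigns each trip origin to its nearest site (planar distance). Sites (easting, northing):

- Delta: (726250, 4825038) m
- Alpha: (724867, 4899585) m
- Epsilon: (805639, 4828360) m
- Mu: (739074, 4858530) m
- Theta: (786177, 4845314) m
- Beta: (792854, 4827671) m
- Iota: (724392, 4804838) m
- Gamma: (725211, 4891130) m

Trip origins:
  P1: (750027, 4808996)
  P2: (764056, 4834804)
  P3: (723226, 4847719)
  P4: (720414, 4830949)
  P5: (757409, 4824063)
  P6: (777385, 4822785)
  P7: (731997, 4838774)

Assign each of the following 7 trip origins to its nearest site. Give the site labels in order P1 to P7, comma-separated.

Iota, Theta, Mu, Delta, Delta, Beta, Delta

P1 → Iota (d²=674442189.00)
P2 → Theta (d²=599798741.00)
P3 → Mu (d²=368036825.00)
P4 → Delta (d²=68998817.00)
P5 → Delta (d²=971833906.00)
P6 → Beta (d²=263162957.00)
P7 → Delta (d²=221705705.00)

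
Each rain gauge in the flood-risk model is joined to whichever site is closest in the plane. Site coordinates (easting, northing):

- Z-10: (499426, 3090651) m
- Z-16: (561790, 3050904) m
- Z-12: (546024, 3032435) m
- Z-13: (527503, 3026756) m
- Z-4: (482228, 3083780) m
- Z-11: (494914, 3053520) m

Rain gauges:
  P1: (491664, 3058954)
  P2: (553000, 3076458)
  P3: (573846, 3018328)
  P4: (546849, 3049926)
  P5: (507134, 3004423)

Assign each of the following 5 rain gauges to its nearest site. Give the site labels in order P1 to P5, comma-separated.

Z-11, Z-16, Z-12, Z-16, Z-13

P1 → Z-11 (d²=40090856.00)
P2 → Z-16 (d²=730271016.00)
P3 → Z-12 (d²=973071133.00)
P4 → Z-16 (d²=224189965.00)
P5 → Z-13 (d²=913659050.00)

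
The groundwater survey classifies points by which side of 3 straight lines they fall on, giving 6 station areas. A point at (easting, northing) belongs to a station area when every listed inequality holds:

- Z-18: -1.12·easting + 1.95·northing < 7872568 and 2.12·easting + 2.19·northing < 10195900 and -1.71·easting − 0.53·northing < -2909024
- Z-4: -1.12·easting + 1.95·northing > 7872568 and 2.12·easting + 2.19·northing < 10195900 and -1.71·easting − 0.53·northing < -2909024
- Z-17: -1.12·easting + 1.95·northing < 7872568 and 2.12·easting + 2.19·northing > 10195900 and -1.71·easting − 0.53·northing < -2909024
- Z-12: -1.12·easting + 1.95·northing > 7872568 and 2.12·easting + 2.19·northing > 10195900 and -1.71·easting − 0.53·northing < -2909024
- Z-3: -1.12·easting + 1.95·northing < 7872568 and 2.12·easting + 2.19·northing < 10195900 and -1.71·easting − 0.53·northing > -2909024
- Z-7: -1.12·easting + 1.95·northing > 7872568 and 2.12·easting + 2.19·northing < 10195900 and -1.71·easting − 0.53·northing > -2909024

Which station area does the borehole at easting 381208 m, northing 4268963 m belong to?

Z-4

-1.12·381208 + 1.95·4268963 = 7897524.890, which is > 7872568
2.12·381208 + 2.19·4268963 = 10157189.930, which is < 10195900
-1.71·381208 − 0.53·4268963 = -2914416.070, which is < -2909024
This sign pattern matches Z-4.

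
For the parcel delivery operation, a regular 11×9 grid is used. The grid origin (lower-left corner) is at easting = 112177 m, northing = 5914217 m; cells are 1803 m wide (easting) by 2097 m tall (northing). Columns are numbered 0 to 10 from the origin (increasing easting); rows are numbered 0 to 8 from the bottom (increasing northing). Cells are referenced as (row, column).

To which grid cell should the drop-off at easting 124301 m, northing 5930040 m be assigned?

(7, 6)

Column index: ⌊(124301 − 112177) / 1803⌋ = ⌊6.724⌋ = 6
Row offset from origin: ⌊(5930040 − 5914217) / 2097⌋ = ⌊7.546⌋ = 7 → row 7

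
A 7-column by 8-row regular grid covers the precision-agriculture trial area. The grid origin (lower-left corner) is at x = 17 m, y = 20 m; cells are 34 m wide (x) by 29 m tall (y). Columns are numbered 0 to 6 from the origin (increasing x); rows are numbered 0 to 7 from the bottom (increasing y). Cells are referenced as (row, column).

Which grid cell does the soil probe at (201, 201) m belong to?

Column index: ⌊(201 − 17) / 34⌋ = ⌊5.412⌋ = 5
Row offset from origin: ⌊(201 − 20) / 29⌋ = ⌊6.241⌋ = 6 → row 6

(6, 5)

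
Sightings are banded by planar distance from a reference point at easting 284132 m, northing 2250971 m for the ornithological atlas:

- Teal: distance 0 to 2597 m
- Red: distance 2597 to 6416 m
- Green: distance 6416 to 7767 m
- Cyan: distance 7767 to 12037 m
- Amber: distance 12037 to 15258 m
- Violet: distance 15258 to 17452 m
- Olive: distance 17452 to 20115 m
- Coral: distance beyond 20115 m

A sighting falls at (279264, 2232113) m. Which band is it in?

Distance = √((279264−284132)² + (2232113−2250971)²) = √(23697424.000 + 355624164.000) = 19476.180 m.
17452 ≤ 19476.180 < 20115 → Olive.

Olive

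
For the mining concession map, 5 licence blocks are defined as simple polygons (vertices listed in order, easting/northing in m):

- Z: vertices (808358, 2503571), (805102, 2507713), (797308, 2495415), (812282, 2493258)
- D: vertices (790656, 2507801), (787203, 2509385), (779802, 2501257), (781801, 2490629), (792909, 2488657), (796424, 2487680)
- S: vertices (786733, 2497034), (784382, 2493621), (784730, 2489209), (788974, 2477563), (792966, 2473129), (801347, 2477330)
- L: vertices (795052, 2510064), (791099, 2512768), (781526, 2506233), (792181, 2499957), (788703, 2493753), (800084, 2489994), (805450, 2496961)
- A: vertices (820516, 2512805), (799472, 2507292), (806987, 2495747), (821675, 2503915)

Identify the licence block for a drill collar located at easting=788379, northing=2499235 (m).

D

Cast a ray rightward from (788379, 2499235). For each polygon, the edges (by vertex number in listed order) whose endpoints lie on opposite sides of northing = 2499235, where each meets that height, and whether that is right or left of the point:
Z: 2–3 at easting≈799729.0 (right), 4–1 at easting≈810007.8 (right) → 2 crossings.
D: 3–4 at easting≈780182.3 (left), 6–1 at easting≈793111.6 (right) → 1 crossing.
S: no edge straddles that height → 0 crossings.
L: 4–5 at easting≈791776.2 (right), 7–1 at easting≈803645.4 (right) → 2 crossings.
A: 2–3 at easting≈804716.6 (right), 3–4 at easting≈813259.3 (right) → 2 crossings.
Only D has an odd count, so the point is inside D.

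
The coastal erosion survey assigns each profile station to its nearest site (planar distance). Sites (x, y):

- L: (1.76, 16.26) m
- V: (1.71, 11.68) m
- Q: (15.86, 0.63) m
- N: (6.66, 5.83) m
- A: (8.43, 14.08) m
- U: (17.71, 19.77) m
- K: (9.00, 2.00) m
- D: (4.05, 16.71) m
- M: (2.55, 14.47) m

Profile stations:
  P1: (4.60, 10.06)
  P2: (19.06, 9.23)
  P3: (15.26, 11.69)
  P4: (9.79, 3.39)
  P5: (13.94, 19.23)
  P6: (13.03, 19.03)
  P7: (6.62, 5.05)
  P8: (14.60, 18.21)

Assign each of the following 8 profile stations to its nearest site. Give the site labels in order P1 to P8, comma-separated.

P1 → V (d²=10.98)
P2 → Q (d²=84.20)
P3 → A (d²=52.36)
P4 → K (d²=2.56)
P5 → U (d²=14.50)
P6 → U (d²=22.45)
P7 → N (d²=0.61)
P8 → U (d²=12.11)

V, Q, A, K, U, U, N, U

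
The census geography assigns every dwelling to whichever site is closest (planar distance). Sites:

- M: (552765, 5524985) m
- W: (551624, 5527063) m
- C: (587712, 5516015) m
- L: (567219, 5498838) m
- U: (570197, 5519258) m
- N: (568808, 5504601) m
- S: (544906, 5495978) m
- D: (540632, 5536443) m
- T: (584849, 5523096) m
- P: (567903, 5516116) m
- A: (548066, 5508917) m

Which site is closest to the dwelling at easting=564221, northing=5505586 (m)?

Squared distances to each site:
M: 507561137.000; W: 619945938.000; C: 660591122.000; L: 54523508.000; U: 222636160.000; N: 22010794.000; S: 465382889.000; D: 1508595370.000; T: 732114484.000; P: 124438024.000; A: 272079586.000.
Minimum at N.

N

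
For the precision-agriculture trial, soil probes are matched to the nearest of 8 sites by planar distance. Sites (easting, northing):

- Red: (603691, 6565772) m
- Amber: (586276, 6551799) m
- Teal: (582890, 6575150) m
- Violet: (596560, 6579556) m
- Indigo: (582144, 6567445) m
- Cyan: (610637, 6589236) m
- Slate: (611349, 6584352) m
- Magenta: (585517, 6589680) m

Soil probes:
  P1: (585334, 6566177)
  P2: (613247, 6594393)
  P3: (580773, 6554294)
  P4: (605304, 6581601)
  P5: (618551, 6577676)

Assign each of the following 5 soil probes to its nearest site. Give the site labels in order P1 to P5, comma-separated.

P1 → Indigo (d²=11783924.00)
P2 → Cyan (d²=33406749.00)
P3 → Amber (d²=36508034.00)
P4 → Slate (d²=44110026.00)
P5 → Slate (d²=96437780.00)

Indigo, Cyan, Amber, Slate, Slate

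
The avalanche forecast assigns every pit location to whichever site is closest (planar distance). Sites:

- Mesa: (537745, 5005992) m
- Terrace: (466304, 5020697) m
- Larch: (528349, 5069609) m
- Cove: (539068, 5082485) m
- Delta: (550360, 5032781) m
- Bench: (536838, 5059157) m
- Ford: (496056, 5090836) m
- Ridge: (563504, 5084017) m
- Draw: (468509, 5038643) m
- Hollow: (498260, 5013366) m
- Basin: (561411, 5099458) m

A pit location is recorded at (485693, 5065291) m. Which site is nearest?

Ford

Squared distances to each site:
Mesa: 6225782105.000; Terrace: 2364558157.000; Larch: 1838179460.000; Cove: 3144524261.000; Delta: 5238720989.000; Bench: 2653436981.000; Ford: 759938794.000; Ridge: 6405214797.000; Draw: 1005405760.000; Hollow: 2854135114.000; Basin: 6900599413.000.
Minimum at Ford.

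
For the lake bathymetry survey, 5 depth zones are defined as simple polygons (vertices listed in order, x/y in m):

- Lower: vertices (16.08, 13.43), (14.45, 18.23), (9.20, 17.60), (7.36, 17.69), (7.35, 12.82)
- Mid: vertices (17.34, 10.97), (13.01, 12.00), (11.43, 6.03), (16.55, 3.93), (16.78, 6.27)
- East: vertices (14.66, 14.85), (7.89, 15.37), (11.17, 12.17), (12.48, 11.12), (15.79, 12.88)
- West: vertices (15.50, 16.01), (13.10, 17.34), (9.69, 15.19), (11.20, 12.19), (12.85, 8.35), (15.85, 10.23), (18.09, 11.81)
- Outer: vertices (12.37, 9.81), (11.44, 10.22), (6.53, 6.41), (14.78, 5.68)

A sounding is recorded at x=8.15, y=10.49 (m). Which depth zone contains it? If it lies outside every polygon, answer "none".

none

Cast a ray rightward from (8.15, 10.49). For each polygon, the edges (by vertex number in listed order) whose endpoints lie on opposite sides of y = 10.49, where each meets that height, and whether that is right or left of the point:
Lower: no edge straddles that height → 0 crossings.
Mid: 2–3 at x≈12.610 (right), 5–1 at x≈17.283 (right) → 2 crossings.
East: no edge straddles that height → 0 crossings.
West: 4–5 at x≈11.930 (right), 6–7 at x≈16.219 (right) → 2 crossings.
Outer: no edge straddles that height → 0 crossings.
All counts are even, so the point lies outside every listed polygon.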